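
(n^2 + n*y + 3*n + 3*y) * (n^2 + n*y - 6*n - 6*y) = n^4 + 2*n^3*y - 3*n^3 + n^2*y^2 - 6*n^2*y - 18*n^2 - 3*n*y^2 - 36*n*y - 18*y^2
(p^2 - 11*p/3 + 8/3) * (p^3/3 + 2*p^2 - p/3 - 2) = p^5/3 + 7*p^4/9 - 61*p^3/9 + 41*p^2/9 + 58*p/9 - 16/3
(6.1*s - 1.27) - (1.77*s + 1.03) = 4.33*s - 2.3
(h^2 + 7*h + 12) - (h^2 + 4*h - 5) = 3*h + 17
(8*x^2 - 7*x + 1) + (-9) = 8*x^2 - 7*x - 8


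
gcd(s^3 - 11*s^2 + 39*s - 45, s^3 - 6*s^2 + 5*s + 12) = s - 3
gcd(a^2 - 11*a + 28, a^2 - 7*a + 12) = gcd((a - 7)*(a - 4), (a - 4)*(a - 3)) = a - 4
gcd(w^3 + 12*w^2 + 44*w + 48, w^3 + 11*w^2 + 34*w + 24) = w^2 + 10*w + 24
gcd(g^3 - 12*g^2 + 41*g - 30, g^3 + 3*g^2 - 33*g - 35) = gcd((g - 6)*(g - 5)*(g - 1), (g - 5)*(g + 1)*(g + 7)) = g - 5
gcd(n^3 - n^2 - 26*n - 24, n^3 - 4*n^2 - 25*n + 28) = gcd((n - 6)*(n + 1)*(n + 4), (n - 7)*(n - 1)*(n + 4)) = n + 4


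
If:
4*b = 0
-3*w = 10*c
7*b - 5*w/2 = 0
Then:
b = 0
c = 0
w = 0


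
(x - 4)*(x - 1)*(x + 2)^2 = x^4 - x^3 - 12*x^2 - 4*x + 16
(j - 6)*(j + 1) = j^2 - 5*j - 6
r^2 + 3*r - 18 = (r - 3)*(r + 6)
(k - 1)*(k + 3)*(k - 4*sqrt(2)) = k^3 - 4*sqrt(2)*k^2 + 2*k^2 - 8*sqrt(2)*k - 3*k + 12*sqrt(2)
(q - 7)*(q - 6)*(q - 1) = q^3 - 14*q^2 + 55*q - 42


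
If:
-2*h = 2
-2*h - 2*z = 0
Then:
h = -1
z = 1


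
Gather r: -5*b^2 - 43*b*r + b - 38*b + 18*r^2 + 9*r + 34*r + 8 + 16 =-5*b^2 - 37*b + 18*r^2 + r*(43 - 43*b) + 24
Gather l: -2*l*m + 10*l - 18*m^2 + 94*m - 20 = l*(10 - 2*m) - 18*m^2 + 94*m - 20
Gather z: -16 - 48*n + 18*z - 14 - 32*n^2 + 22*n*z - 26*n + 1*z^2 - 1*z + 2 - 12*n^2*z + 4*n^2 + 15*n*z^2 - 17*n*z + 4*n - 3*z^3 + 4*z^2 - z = -28*n^2 - 70*n - 3*z^3 + z^2*(15*n + 5) + z*(-12*n^2 + 5*n + 16) - 28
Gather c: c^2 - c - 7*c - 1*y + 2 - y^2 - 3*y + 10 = c^2 - 8*c - y^2 - 4*y + 12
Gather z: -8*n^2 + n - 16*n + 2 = -8*n^2 - 15*n + 2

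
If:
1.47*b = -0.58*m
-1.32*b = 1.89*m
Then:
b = 0.00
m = 0.00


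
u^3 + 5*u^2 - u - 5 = (u - 1)*(u + 1)*(u + 5)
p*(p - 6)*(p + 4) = p^3 - 2*p^2 - 24*p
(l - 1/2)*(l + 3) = l^2 + 5*l/2 - 3/2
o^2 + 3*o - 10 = (o - 2)*(o + 5)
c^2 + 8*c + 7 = (c + 1)*(c + 7)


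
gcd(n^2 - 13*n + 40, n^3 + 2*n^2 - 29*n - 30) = n - 5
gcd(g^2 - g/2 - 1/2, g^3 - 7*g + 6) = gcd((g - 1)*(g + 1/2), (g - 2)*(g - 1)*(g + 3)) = g - 1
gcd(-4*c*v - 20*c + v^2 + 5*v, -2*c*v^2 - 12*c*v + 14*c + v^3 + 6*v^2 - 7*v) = 1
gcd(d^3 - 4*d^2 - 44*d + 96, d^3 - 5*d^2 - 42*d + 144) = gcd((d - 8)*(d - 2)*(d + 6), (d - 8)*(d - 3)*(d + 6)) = d^2 - 2*d - 48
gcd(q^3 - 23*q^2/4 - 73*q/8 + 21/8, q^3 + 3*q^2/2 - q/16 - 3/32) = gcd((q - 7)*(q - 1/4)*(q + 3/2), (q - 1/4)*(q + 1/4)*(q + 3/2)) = q^2 + 5*q/4 - 3/8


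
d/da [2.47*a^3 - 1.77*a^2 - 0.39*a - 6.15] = 7.41*a^2 - 3.54*a - 0.39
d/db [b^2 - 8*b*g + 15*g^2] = 2*b - 8*g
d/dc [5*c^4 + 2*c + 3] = 20*c^3 + 2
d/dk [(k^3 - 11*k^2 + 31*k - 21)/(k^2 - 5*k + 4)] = (k^2 - 8*k + 19)/(k^2 - 8*k + 16)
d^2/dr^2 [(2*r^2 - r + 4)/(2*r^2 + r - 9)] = 2*(-8*r^3 + 156*r^2 - 30*r + 229)/(8*r^6 + 12*r^5 - 102*r^4 - 107*r^3 + 459*r^2 + 243*r - 729)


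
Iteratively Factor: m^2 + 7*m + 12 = (m + 3)*(m + 4)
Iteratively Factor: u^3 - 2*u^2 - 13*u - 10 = (u + 2)*(u^2 - 4*u - 5) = (u - 5)*(u + 2)*(u + 1)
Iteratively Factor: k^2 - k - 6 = (k + 2)*(k - 3)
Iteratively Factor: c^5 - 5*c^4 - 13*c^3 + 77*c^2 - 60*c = (c - 5)*(c^4 - 13*c^2 + 12*c) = (c - 5)*(c + 4)*(c^3 - 4*c^2 + 3*c) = c*(c - 5)*(c + 4)*(c^2 - 4*c + 3) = c*(c - 5)*(c - 1)*(c + 4)*(c - 3)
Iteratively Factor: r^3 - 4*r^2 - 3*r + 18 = (r + 2)*(r^2 - 6*r + 9) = (r - 3)*(r + 2)*(r - 3)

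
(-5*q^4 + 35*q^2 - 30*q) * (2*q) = -10*q^5 + 70*q^3 - 60*q^2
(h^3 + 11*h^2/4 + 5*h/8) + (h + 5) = h^3 + 11*h^2/4 + 13*h/8 + 5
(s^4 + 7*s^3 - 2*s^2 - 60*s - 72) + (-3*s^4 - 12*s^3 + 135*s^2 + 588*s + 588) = -2*s^4 - 5*s^3 + 133*s^2 + 528*s + 516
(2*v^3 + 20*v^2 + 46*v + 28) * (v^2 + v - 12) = 2*v^5 + 22*v^4 + 42*v^3 - 166*v^2 - 524*v - 336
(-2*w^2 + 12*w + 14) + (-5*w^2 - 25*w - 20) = -7*w^2 - 13*w - 6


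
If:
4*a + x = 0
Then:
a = -x/4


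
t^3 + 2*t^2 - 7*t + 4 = (t - 1)^2*(t + 4)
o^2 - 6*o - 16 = (o - 8)*(o + 2)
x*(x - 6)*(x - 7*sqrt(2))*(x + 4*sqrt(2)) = x^4 - 6*x^3 - 3*sqrt(2)*x^3 - 56*x^2 + 18*sqrt(2)*x^2 + 336*x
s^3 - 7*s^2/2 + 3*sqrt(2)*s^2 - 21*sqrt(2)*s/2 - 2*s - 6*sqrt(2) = (s - 4)*(s + 1/2)*(s + 3*sqrt(2))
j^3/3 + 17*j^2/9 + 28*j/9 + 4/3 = (j/3 + 1)*(j + 2/3)*(j + 2)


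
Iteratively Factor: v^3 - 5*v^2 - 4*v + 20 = (v + 2)*(v^2 - 7*v + 10) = (v - 5)*(v + 2)*(v - 2)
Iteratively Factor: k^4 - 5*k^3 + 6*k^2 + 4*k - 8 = (k + 1)*(k^3 - 6*k^2 + 12*k - 8) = (k - 2)*(k + 1)*(k^2 - 4*k + 4) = (k - 2)^2*(k + 1)*(k - 2)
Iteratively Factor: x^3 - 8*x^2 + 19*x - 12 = (x - 1)*(x^2 - 7*x + 12) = (x - 3)*(x - 1)*(x - 4)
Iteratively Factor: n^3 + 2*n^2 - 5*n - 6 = (n + 3)*(n^2 - n - 2) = (n + 1)*(n + 3)*(n - 2)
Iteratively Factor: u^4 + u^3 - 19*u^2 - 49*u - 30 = (u - 5)*(u^3 + 6*u^2 + 11*u + 6) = (u - 5)*(u + 2)*(u^2 + 4*u + 3) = (u - 5)*(u + 1)*(u + 2)*(u + 3)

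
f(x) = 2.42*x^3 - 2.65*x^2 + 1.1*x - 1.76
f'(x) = 7.26*x^2 - 5.3*x + 1.1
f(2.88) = 37.24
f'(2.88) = 46.05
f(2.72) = 30.33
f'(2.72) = 40.40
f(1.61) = 3.24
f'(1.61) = 11.39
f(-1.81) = -26.78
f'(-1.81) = 34.48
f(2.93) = 39.59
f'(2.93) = 47.90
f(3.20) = 53.92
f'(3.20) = 58.48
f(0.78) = -1.37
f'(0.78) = 1.38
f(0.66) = -1.49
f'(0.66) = 0.76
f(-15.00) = -8782.01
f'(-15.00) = 1714.10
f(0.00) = -1.76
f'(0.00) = 1.10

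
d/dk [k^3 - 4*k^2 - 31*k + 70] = 3*k^2 - 8*k - 31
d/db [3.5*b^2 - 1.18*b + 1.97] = 7.0*b - 1.18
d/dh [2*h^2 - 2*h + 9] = 4*h - 2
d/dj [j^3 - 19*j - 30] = 3*j^2 - 19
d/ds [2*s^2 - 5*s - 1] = 4*s - 5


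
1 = 1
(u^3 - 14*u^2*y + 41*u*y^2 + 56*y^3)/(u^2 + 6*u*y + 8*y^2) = (u^3 - 14*u^2*y + 41*u*y^2 + 56*y^3)/(u^2 + 6*u*y + 8*y^2)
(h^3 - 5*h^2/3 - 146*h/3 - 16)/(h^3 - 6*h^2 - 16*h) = (h^2 + 19*h/3 + 2)/(h*(h + 2))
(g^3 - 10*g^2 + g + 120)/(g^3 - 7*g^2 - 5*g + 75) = (g - 8)/(g - 5)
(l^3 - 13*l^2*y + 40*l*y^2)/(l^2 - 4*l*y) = (l^2 - 13*l*y + 40*y^2)/(l - 4*y)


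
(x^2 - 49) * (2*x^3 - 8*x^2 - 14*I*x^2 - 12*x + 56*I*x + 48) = 2*x^5 - 8*x^4 - 14*I*x^4 - 110*x^3 + 56*I*x^3 + 440*x^2 + 686*I*x^2 + 588*x - 2744*I*x - 2352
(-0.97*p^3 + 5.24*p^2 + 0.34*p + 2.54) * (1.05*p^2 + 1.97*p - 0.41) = -1.0185*p^5 + 3.5911*p^4 + 11.0775*p^3 + 1.1884*p^2 + 4.8644*p - 1.0414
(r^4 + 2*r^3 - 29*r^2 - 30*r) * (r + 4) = r^5 + 6*r^4 - 21*r^3 - 146*r^2 - 120*r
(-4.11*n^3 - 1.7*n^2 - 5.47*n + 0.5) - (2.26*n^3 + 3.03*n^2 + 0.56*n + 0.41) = -6.37*n^3 - 4.73*n^2 - 6.03*n + 0.09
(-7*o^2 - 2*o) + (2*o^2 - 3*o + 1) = -5*o^2 - 5*o + 1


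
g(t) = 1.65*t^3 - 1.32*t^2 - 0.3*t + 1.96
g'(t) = 4.95*t^2 - 2.64*t - 0.3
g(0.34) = 1.77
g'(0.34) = -0.63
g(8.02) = 765.80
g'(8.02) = 296.91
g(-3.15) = -61.76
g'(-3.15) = 57.13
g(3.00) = 33.73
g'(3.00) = 36.33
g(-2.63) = -36.40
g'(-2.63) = 40.88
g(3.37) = 49.11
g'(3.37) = 47.02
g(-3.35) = -73.88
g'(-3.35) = 64.10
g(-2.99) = -53.05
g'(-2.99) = 51.85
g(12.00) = 2659.48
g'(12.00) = 680.82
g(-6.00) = -400.16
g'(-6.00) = 193.74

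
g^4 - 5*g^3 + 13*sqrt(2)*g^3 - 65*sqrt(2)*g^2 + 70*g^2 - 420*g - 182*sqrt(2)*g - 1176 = (g - 7)*(g + 2)*(g + 6*sqrt(2))*(g + 7*sqrt(2))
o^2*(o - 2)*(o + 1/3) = o^4 - 5*o^3/3 - 2*o^2/3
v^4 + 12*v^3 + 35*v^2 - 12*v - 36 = (v - 1)*(v + 1)*(v + 6)^2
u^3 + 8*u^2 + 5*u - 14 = (u - 1)*(u + 2)*(u + 7)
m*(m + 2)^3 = m^4 + 6*m^3 + 12*m^2 + 8*m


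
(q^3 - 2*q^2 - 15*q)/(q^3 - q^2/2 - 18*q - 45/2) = 2*q/(2*q + 3)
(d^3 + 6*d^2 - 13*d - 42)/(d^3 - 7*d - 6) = (d + 7)/(d + 1)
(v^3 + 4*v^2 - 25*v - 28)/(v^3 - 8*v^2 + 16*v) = (v^2 + 8*v + 7)/(v*(v - 4))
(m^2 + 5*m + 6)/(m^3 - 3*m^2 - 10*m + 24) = (m + 2)/(m^2 - 6*m + 8)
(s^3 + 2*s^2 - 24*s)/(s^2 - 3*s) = (s^2 + 2*s - 24)/(s - 3)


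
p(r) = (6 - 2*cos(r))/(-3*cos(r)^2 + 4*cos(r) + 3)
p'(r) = (6 - 2*cos(r))*(-6*sin(r)*cos(r) + 4*sin(r))/(-3*cos(r)^2 + 4*cos(r) + 3)^2 + 2*sin(r)/(-3*cos(r)^2 + 4*cos(r) + 3) = 6*(cos(r)^2 - 6*cos(r) + 5)*sin(r)/(3*sin(r)^2 + 4*cos(r))^2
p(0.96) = 1.13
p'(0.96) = 0.50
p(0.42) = 1.01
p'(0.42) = 0.05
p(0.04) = 1.00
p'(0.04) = 0.00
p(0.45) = 1.01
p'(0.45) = 0.06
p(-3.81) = -3.81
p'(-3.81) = 9.72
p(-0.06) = 1.00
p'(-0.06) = -0.00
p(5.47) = 1.07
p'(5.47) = -0.31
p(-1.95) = 6.08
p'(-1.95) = -33.40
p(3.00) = -2.05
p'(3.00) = 0.66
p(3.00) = -2.05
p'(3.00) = 0.66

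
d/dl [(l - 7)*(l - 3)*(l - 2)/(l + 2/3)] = 6*(3*l^3 - 15*l^2 - 24*l + 104)/(9*l^2 + 12*l + 4)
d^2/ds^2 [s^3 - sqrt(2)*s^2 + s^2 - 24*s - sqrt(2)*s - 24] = 6*s - 2*sqrt(2) + 2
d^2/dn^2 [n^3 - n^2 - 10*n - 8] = 6*n - 2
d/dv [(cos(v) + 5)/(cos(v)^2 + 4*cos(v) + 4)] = (cos(v) + 8)*sin(v)/(cos(v) + 2)^3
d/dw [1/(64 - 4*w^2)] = w/(2*(w^2 - 16)^2)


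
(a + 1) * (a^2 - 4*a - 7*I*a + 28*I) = a^3 - 3*a^2 - 7*I*a^2 - 4*a + 21*I*a + 28*I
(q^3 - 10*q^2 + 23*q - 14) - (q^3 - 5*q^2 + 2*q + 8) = -5*q^2 + 21*q - 22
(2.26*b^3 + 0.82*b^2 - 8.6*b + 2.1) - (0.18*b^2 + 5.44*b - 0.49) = 2.26*b^3 + 0.64*b^2 - 14.04*b + 2.59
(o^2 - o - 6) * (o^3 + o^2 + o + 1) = o^5 - 6*o^3 - 6*o^2 - 7*o - 6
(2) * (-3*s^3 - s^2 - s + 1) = -6*s^3 - 2*s^2 - 2*s + 2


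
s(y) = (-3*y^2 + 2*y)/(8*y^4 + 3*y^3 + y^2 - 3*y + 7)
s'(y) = (2 - 6*y)/(8*y^4 + 3*y^3 + y^2 - 3*y + 7) + (-3*y^2 + 2*y)*(-32*y^3 - 9*y^2 - 2*y + 3)/(8*y^4 + 3*y^3 + y^2 - 3*y + 7)^2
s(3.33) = -0.02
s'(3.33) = 0.01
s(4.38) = -0.02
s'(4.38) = 0.01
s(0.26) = 0.05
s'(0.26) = 0.08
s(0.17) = 0.04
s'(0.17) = 0.16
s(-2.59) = -0.08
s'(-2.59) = -0.06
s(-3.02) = -0.05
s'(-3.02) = -0.04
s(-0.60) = -0.24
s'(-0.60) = 0.39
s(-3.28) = -0.05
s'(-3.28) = -0.03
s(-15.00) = 0.00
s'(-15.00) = 0.00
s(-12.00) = 0.00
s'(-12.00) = 0.00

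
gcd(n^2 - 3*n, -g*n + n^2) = n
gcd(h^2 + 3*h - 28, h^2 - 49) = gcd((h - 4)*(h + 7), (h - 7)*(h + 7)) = h + 7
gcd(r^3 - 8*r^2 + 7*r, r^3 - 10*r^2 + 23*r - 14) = r^2 - 8*r + 7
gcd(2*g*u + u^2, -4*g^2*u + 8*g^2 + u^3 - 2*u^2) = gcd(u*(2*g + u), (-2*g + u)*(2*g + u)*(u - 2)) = 2*g + u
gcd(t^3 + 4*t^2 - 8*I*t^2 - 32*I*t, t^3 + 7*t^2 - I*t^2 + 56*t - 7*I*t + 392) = t - 8*I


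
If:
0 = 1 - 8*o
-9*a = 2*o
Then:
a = -1/36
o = 1/8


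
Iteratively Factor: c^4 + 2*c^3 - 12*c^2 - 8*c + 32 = (c - 2)*(c^3 + 4*c^2 - 4*c - 16) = (c - 2)^2*(c^2 + 6*c + 8) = (c - 2)^2*(c + 4)*(c + 2)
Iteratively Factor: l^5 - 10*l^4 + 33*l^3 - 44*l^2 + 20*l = (l - 2)*(l^4 - 8*l^3 + 17*l^2 - 10*l) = (l - 2)*(l - 1)*(l^3 - 7*l^2 + 10*l) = l*(l - 2)*(l - 1)*(l^2 - 7*l + 10) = l*(l - 2)^2*(l - 1)*(l - 5)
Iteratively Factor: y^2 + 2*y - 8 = (y + 4)*(y - 2)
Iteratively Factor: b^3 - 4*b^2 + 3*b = (b - 3)*(b^2 - b) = (b - 3)*(b - 1)*(b)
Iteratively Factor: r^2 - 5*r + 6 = (r - 3)*(r - 2)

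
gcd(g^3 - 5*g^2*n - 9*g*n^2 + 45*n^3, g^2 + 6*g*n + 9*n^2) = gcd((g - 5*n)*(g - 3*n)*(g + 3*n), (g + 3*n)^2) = g + 3*n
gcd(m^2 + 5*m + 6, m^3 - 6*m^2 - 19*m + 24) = m + 3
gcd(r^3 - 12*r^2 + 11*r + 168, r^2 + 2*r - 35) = 1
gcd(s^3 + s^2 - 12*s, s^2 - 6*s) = s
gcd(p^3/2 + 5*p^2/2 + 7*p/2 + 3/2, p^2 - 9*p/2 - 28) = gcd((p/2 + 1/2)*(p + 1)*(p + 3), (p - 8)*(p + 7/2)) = 1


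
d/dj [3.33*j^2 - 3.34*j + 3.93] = 6.66*j - 3.34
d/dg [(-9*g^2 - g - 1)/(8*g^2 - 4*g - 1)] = (44*g^2 + 34*g - 3)/(64*g^4 - 64*g^3 + 8*g + 1)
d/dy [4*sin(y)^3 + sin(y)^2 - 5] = 2*(6*sin(y) + 1)*sin(y)*cos(y)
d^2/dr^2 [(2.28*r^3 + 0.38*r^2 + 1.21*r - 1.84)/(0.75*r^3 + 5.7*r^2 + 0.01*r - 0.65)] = (-19.0665*r^6 + 3.98115000000007*r^5 + 31.9374*r^4 - 27.802914*r^3 - 343.33542*r^2 + 26.66682*r - 13.297938)/(0.421875*r^9 + 9.61875*r^8 + 73.119375*r^7 + 184.352625*r^6 - 15.697575*r^5 - 63.38304*r^4 + 0.728326*r^3 + 7.224555*r^2 + 0.012675*r - 0.274625)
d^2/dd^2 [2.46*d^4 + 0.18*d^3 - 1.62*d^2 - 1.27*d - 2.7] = 29.52*d^2 + 1.08*d - 3.24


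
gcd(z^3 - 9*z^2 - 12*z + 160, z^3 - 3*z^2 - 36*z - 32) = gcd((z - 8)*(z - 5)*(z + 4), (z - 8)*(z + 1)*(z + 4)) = z^2 - 4*z - 32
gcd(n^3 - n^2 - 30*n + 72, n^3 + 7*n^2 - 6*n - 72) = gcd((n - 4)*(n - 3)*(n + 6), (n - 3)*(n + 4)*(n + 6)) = n^2 + 3*n - 18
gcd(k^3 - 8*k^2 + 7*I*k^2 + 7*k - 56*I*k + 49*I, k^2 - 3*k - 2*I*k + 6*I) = 1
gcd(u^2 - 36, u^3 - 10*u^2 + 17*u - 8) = 1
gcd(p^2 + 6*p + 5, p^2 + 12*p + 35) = p + 5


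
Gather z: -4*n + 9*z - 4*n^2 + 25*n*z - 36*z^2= -4*n^2 - 4*n - 36*z^2 + z*(25*n + 9)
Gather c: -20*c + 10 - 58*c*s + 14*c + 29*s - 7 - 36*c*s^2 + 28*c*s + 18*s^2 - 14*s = c*(-36*s^2 - 30*s - 6) + 18*s^2 + 15*s + 3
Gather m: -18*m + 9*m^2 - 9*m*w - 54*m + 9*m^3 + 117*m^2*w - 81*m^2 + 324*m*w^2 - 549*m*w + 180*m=9*m^3 + m^2*(117*w - 72) + m*(324*w^2 - 558*w + 108)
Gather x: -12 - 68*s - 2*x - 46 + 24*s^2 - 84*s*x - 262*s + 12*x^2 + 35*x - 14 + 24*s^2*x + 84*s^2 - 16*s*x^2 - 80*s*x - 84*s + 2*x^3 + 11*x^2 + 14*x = 108*s^2 - 414*s + 2*x^3 + x^2*(23 - 16*s) + x*(24*s^2 - 164*s + 47) - 72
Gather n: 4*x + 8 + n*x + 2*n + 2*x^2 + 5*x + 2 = n*(x + 2) + 2*x^2 + 9*x + 10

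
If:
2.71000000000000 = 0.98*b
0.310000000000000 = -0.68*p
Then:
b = 2.77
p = -0.46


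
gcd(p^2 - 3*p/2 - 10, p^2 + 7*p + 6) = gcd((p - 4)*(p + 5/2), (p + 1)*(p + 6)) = 1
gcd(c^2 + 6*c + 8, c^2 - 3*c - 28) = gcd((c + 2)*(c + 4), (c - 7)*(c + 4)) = c + 4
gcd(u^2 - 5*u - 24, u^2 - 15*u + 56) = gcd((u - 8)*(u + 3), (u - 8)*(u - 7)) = u - 8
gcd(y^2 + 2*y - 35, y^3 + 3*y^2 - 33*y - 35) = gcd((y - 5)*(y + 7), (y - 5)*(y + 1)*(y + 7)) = y^2 + 2*y - 35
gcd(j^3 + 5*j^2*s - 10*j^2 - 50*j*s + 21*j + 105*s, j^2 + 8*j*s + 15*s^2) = j + 5*s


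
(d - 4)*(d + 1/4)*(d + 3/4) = d^3 - 3*d^2 - 61*d/16 - 3/4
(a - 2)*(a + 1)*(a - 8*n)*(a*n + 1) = a^4*n - 8*a^3*n^2 - a^3*n + a^3 + 8*a^2*n^2 - 10*a^2*n - a^2 + 16*a*n^2 + 8*a*n - 2*a + 16*n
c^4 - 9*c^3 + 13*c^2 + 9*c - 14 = (c - 7)*(c - 2)*(c - 1)*(c + 1)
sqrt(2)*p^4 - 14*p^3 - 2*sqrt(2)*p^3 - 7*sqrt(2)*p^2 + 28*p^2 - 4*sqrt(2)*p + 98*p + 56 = (p - 4)*(p + 1)*(p - 7*sqrt(2))*(sqrt(2)*p + sqrt(2))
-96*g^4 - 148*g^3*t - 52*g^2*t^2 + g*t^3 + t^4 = (-8*g + t)*(g + t)*(2*g + t)*(6*g + t)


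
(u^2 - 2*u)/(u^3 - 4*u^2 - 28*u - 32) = u*(2 - u)/(-u^3 + 4*u^2 + 28*u + 32)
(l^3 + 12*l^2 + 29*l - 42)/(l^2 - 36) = (l^2 + 6*l - 7)/(l - 6)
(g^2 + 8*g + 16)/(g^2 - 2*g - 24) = (g + 4)/(g - 6)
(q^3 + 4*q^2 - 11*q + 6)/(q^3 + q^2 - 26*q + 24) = (q - 1)/(q - 4)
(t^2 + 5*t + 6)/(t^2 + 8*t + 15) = (t + 2)/(t + 5)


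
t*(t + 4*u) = t^2 + 4*t*u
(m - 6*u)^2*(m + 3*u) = m^3 - 9*m^2*u + 108*u^3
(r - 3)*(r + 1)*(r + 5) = r^3 + 3*r^2 - 13*r - 15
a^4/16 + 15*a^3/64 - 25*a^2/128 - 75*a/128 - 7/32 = (a/4 + 1/4)*(a/4 + 1)*(a - 7/4)*(a + 1/2)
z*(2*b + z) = 2*b*z + z^2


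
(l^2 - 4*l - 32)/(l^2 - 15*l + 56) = (l + 4)/(l - 7)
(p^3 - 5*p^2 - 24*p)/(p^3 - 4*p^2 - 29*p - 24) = p/(p + 1)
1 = 1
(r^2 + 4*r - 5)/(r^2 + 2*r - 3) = (r + 5)/(r + 3)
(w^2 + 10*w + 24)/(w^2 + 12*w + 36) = (w + 4)/(w + 6)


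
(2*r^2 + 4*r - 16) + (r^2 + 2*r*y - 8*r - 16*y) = 3*r^2 + 2*r*y - 4*r - 16*y - 16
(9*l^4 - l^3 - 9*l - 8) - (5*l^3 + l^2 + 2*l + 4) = 9*l^4 - 6*l^3 - l^2 - 11*l - 12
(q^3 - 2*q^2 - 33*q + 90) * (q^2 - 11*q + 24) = q^5 - 13*q^4 + 13*q^3 + 405*q^2 - 1782*q + 2160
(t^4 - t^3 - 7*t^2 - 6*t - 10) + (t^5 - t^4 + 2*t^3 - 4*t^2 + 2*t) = t^5 + t^3 - 11*t^2 - 4*t - 10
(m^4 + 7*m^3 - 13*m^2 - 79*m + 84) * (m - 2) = m^5 + 5*m^4 - 27*m^3 - 53*m^2 + 242*m - 168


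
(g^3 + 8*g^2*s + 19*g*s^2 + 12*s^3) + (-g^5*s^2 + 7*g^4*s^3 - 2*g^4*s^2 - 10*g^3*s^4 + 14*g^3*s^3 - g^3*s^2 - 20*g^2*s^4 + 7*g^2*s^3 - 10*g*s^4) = -g^5*s^2 + 7*g^4*s^3 - 2*g^4*s^2 - 10*g^3*s^4 + 14*g^3*s^3 - g^3*s^2 + g^3 - 20*g^2*s^4 + 7*g^2*s^3 + 8*g^2*s - 10*g*s^4 + 19*g*s^2 + 12*s^3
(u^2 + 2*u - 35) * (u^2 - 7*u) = u^4 - 5*u^3 - 49*u^2 + 245*u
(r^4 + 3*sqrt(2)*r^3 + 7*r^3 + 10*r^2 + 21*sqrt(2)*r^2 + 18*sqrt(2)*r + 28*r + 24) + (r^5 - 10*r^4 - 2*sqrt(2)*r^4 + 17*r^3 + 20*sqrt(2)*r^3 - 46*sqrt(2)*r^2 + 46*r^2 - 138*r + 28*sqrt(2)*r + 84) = r^5 - 9*r^4 - 2*sqrt(2)*r^4 + 24*r^3 + 23*sqrt(2)*r^3 - 25*sqrt(2)*r^2 + 56*r^2 - 110*r + 46*sqrt(2)*r + 108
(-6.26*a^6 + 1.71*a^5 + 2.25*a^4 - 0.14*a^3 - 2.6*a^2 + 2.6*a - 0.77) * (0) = 0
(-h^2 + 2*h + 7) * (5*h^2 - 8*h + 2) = -5*h^4 + 18*h^3 + 17*h^2 - 52*h + 14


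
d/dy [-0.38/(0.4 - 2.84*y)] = -1.0792/(2.84*y - 0.4)^2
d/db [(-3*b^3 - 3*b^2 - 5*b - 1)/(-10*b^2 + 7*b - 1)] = 2*(15*b^4 - 21*b^3 - 31*b^2 - 7*b + 6)/(100*b^4 - 140*b^3 + 69*b^2 - 14*b + 1)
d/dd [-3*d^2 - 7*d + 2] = -6*d - 7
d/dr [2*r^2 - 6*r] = 4*r - 6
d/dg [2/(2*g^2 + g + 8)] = 2*(-4*g - 1)/(2*g^2 + g + 8)^2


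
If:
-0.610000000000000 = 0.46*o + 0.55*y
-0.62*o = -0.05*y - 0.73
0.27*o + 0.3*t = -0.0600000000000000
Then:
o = 1.02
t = -1.12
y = -1.96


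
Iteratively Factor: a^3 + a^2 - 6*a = (a + 3)*(a^2 - 2*a) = (a - 2)*(a + 3)*(a)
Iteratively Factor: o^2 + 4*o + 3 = (o + 1)*(o + 3)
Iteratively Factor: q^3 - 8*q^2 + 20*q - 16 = (q - 2)*(q^2 - 6*q + 8) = (q - 2)^2*(q - 4)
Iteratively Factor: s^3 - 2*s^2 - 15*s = (s)*(s^2 - 2*s - 15) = s*(s - 5)*(s + 3)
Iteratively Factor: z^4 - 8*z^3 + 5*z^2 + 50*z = (z - 5)*(z^3 - 3*z^2 - 10*z) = (z - 5)*(z + 2)*(z^2 - 5*z) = (z - 5)^2*(z + 2)*(z)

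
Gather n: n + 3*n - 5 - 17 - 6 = 4*n - 28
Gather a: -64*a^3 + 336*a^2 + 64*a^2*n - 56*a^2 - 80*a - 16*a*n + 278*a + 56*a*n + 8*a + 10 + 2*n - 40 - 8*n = -64*a^3 + a^2*(64*n + 280) + a*(40*n + 206) - 6*n - 30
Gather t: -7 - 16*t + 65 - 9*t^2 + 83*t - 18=-9*t^2 + 67*t + 40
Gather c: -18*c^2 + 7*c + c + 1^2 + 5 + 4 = -18*c^2 + 8*c + 10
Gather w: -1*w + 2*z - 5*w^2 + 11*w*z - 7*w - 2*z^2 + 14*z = -5*w^2 + w*(11*z - 8) - 2*z^2 + 16*z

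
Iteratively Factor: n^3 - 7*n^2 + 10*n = (n - 2)*(n^2 - 5*n) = (n - 5)*(n - 2)*(n)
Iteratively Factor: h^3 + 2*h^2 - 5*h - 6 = (h + 1)*(h^2 + h - 6) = (h - 2)*(h + 1)*(h + 3)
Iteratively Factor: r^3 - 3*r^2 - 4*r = (r + 1)*(r^2 - 4*r) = (r - 4)*(r + 1)*(r)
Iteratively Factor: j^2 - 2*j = (j - 2)*(j)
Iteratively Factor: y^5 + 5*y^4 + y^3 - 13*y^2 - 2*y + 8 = (y + 4)*(y^4 + y^3 - 3*y^2 - y + 2) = (y + 1)*(y + 4)*(y^3 - 3*y + 2) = (y - 1)*(y + 1)*(y + 4)*(y^2 + y - 2) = (y - 1)^2*(y + 1)*(y + 4)*(y + 2)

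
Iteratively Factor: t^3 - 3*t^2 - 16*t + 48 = (t - 4)*(t^2 + t - 12) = (t - 4)*(t - 3)*(t + 4)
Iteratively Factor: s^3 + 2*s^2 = (s)*(s^2 + 2*s) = s*(s + 2)*(s)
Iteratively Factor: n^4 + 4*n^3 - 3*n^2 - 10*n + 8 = (n + 2)*(n^3 + 2*n^2 - 7*n + 4) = (n - 1)*(n + 2)*(n^2 + 3*n - 4) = (n - 1)*(n + 2)*(n + 4)*(n - 1)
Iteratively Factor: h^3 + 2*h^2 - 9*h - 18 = (h + 3)*(h^2 - h - 6) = (h - 3)*(h + 3)*(h + 2)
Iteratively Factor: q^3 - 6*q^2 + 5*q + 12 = (q - 3)*(q^2 - 3*q - 4) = (q - 4)*(q - 3)*(q + 1)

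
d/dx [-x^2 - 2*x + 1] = -2*x - 2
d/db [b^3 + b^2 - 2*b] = 3*b^2 + 2*b - 2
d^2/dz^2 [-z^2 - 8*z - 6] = -2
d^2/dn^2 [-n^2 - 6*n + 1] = -2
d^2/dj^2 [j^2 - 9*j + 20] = 2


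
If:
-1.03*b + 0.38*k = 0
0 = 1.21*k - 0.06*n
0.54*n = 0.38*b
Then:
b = 0.00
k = 0.00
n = 0.00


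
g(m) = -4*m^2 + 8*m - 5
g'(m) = 8 - 8*m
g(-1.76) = -31.47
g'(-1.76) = 22.08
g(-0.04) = -5.33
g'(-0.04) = 8.32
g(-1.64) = -28.88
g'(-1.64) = 21.12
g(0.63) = -1.55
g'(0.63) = 2.96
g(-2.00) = -37.00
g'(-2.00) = 24.00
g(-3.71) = -89.74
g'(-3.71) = 37.68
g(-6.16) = -206.06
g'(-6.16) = 57.28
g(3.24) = -21.07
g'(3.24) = -17.92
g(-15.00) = -1025.00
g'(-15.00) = 128.00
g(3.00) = -17.00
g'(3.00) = -16.00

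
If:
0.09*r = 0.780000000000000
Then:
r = 8.67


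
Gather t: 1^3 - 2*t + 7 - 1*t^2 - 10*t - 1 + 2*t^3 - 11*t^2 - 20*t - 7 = 2*t^3 - 12*t^2 - 32*t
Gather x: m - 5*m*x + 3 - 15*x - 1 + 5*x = m + x*(-5*m - 10) + 2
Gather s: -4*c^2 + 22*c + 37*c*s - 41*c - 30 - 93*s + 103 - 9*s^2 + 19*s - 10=-4*c^2 - 19*c - 9*s^2 + s*(37*c - 74) + 63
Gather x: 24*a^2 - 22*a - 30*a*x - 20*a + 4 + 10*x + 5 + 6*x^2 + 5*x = 24*a^2 - 42*a + 6*x^2 + x*(15 - 30*a) + 9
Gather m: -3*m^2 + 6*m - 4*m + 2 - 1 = -3*m^2 + 2*m + 1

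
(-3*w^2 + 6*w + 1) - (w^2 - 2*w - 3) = -4*w^2 + 8*w + 4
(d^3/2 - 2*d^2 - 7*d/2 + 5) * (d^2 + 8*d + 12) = d^5/2 + 2*d^4 - 27*d^3/2 - 47*d^2 - 2*d + 60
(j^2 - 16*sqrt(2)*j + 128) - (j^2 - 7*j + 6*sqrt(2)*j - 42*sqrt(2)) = -22*sqrt(2)*j + 7*j + 42*sqrt(2) + 128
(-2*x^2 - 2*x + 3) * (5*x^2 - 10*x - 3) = -10*x^4 + 10*x^3 + 41*x^2 - 24*x - 9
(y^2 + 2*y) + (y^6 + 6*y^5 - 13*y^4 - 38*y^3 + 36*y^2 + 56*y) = y^6 + 6*y^5 - 13*y^4 - 38*y^3 + 37*y^2 + 58*y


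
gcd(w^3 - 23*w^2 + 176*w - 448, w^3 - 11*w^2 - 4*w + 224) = w^2 - 15*w + 56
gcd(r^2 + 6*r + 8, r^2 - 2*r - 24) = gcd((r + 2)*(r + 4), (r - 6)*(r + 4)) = r + 4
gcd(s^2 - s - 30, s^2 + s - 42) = s - 6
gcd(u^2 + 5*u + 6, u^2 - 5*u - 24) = u + 3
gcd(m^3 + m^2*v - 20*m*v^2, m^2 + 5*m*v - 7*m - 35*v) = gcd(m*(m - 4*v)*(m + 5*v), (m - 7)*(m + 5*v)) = m + 5*v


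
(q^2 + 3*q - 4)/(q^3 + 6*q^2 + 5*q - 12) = 1/(q + 3)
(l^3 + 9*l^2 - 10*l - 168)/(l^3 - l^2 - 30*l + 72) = (l + 7)/(l - 3)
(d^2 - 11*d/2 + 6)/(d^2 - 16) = (d - 3/2)/(d + 4)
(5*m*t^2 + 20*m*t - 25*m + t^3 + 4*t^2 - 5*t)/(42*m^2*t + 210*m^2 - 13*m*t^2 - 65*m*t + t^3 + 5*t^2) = (5*m*t - 5*m + t^2 - t)/(42*m^2 - 13*m*t + t^2)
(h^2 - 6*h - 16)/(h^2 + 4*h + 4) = (h - 8)/(h + 2)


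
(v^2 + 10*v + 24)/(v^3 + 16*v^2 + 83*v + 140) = (v + 6)/(v^2 + 12*v + 35)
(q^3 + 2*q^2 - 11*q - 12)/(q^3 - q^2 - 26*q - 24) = (q - 3)/(q - 6)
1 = 1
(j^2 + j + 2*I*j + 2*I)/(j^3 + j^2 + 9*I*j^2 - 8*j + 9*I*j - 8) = (j + 2*I)/(j^2 + 9*I*j - 8)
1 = 1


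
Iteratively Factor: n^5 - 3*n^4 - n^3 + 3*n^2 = (n)*(n^4 - 3*n^3 - n^2 + 3*n) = n*(n - 1)*(n^3 - 2*n^2 - 3*n) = n*(n - 1)*(n + 1)*(n^2 - 3*n) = n^2*(n - 1)*(n + 1)*(n - 3)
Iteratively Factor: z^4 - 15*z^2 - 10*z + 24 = (z - 4)*(z^3 + 4*z^2 + z - 6) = (z - 4)*(z + 2)*(z^2 + 2*z - 3) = (z - 4)*(z - 1)*(z + 2)*(z + 3)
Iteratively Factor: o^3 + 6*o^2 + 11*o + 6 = (o + 2)*(o^2 + 4*o + 3) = (o + 1)*(o + 2)*(o + 3)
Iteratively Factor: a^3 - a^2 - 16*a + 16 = (a - 1)*(a^2 - 16) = (a - 4)*(a - 1)*(a + 4)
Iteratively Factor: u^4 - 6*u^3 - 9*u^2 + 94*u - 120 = (u - 3)*(u^3 - 3*u^2 - 18*u + 40) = (u - 3)*(u - 2)*(u^2 - u - 20) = (u - 5)*(u - 3)*(u - 2)*(u + 4)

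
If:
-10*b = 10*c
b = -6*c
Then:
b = 0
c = 0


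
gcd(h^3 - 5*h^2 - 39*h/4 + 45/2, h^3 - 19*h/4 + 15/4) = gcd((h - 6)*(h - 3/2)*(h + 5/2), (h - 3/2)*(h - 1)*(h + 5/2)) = h^2 + h - 15/4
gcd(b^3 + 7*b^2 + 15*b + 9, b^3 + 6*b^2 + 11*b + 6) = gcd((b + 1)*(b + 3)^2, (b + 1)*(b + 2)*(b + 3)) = b^2 + 4*b + 3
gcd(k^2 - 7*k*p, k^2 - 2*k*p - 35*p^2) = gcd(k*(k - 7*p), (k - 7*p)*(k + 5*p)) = -k + 7*p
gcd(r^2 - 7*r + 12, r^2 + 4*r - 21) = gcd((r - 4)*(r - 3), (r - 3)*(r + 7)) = r - 3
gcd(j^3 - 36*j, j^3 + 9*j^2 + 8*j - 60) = j + 6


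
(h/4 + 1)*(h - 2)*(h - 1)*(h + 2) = h^4/4 + 3*h^3/4 - 2*h^2 - 3*h + 4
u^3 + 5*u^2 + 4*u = u*(u + 1)*(u + 4)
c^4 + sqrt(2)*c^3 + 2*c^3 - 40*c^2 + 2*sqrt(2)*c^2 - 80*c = c*(c + 2)*(c - 4*sqrt(2))*(c + 5*sqrt(2))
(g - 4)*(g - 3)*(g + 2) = g^3 - 5*g^2 - 2*g + 24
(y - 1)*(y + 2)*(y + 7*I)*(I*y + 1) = I*y^4 - 6*y^3 + I*y^3 - 6*y^2 + 5*I*y^2 + 12*y + 7*I*y - 14*I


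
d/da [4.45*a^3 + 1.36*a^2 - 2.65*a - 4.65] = 13.35*a^2 + 2.72*a - 2.65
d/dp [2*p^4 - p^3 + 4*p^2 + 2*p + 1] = 8*p^3 - 3*p^2 + 8*p + 2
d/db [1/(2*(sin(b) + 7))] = -cos(b)/(2*(sin(b) + 7)^2)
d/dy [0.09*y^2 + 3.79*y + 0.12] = 0.18*y + 3.79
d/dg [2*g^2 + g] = 4*g + 1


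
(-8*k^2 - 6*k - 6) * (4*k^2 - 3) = -32*k^4 - 24*k^3 + 18*k + 18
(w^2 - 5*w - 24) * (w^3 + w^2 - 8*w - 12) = w^5 - 4*w^4 - 37*w^3 + 4*w^2 + 252*w + 288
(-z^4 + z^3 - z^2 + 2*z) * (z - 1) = -z^5 + 2*z^4 - 2*z^3 + 3*z^2 - 2*z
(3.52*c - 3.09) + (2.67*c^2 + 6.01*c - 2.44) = 2.67*c^2 + 9.53*c - 5.53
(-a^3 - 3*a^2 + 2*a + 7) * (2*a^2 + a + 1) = -2*a^5 - 7*a^4 + 13*a^2 + 9*a + 7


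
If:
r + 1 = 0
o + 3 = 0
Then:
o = -3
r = -1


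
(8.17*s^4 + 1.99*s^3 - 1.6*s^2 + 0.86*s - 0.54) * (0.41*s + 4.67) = 3.3497*s^5 + 38.9698*s^4 + 8.6373*s^3 - 7.1194*s^2 + 3.7948*s - 2.5218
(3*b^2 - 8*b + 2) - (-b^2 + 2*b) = 4*b^2 - 10*b + 2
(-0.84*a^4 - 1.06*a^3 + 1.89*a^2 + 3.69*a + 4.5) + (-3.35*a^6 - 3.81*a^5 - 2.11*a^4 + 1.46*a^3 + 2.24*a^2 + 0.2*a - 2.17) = -3.35*a^6 - 3.81*a^5 - 2.95*a^4 + 0.4*a^3 + 4.13*a^2 + 3.89*a + 2.33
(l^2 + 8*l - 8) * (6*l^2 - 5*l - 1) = 6*l^4 + 43*l^3 - 89*l^2 + 32*l + 8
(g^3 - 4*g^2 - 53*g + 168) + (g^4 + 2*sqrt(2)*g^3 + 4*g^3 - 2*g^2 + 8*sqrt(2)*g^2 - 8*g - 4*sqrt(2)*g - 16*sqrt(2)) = g^4 + 2*sqrt(2)*g^3 + 5*g^3 - 6*g^2 + 8*sqrt(2)*g^2 - 61*g - 4*sqrt(2)*g - 16*sqrt(2) + 168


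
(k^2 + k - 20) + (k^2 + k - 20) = 2*k^2 + 2*k - 40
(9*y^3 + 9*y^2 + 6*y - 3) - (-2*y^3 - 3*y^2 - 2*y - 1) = 11*y^3 + 12*y^2 + 8*y - 2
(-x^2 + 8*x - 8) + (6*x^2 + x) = 5*x^2 + 9*x - 8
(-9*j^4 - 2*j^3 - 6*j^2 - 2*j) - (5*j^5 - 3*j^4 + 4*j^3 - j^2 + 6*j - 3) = -5*j^5 - 6*j^4 - 6*j^3 - 5*j^2 - 8*j + 3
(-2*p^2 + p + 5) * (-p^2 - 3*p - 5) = 2*p^4 + 5*p^3 + 2*p^2 - 20*p - 25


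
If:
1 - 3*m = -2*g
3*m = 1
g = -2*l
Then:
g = 0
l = 0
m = 1/3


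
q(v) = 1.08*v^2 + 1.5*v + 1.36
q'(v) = 2.16*v + 1.5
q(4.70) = 32.27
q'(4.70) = 11.65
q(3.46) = 19.48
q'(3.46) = 8.97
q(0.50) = 2.38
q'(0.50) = 2.58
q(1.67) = 6.88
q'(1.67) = 5.11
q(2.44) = 11.45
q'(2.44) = 6.77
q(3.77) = 22.36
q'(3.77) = 9.64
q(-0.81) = 0.85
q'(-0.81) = -0.25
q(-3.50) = 9.34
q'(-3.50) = -6.06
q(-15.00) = 221.86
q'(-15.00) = -30.90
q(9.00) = 102.34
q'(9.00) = 20.94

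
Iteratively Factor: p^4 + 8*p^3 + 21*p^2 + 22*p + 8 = (p + 1)*(p^3 + 7*p^2 + 14*p + 8) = (p + 1)*(p + 4)*(p^2 + 3*p + 2) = (p + 1)^2*(p + 4)*(p + 2)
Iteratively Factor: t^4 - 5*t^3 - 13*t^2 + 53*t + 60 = (t - 4)*(t^3 - t^2 - 17*t - 15) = (t - 4)*(t + 3)*(t^2 - 4*t - 5) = (t - 4)*(t + 1)*(t + 3)*(t - 5)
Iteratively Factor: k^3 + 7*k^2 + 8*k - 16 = (k - 1)*(k^2 + 8*k + 16) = (k - 1)*(k + 4)*(k + 4)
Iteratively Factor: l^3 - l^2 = (l - 1)*(l^2) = l*(l - 1)*(l)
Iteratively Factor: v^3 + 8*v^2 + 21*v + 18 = (v + 3)*(v^2 + 5*v + 6) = (v + 2)*(v + 3)*(v + 3)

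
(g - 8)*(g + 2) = g^2 - 6*g - 16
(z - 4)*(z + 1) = z^2 - 3*z - 4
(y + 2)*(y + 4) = y^2 + 6*y + 8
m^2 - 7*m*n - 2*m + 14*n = (m - 2)*(m - 7*n)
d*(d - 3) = d^2 - 3*d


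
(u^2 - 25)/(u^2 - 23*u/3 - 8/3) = 3*(25 - u^2)/(-3*u^2 + 23*u + 8)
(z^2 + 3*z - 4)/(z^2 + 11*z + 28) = (z - 1)/(z + 7)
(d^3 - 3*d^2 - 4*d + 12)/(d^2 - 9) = (d^2 - 4)/(d + 3)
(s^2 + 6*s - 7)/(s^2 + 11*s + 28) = (s - 1)/(s + 4)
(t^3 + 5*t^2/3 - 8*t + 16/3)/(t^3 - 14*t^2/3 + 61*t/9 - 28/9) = 3*(t + 4)/(3*t - 7)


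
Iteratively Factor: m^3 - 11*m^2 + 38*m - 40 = (m - 4)*(m^2 - 7*m + 10) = (m - 4)*(m - 2)*(m - 5)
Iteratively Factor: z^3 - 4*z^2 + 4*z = (z - 2)*(z^2 - 2*z) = (z - 2)^2*(z)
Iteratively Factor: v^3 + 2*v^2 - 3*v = (v)*(v^2 + 2*v - 3) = v*(v + 3)*(v - 1)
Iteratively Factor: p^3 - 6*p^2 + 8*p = (p)*(p^2 - 6*p + 8) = p*(p - 2)*(p - 4)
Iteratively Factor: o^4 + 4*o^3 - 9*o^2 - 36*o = (o - 3)*(o^3 + 7*o^2 + 12*o) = (o - 3)*(o + 3)*(o^2 + 4*o) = o*(o - 3)*(o + 3)*(o + 4)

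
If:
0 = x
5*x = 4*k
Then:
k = 0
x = 0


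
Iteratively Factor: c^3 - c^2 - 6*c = (c)*(c^2 - c - 6) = c*(c + 2)*(c - 3)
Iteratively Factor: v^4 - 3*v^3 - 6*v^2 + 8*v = (v)*(v^3 - 3*v^2 - 6*v + 8) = v*(v - 4)*(v^2 + v - 2) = v*(v - 4)*(v + 2)*(v - 1)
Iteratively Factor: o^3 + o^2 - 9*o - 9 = (o - 3)*(o^2 + 4*o + 3) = (o - 3)*(o + 3)*(o + 1)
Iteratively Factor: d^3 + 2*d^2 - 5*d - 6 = (d + 3)*(d^2 - d - 2) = (d - 2)*(d + 3)*(d + 1)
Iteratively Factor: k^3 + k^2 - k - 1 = (k + 1)*(k^2 - 1) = (k - 1)*(k + 1)*(k + 1)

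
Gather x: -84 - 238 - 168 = -490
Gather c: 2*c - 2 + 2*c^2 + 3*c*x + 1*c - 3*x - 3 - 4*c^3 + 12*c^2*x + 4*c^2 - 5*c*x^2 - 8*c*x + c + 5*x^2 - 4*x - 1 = -4*c^3 + c^2*(12*x + 6) + c*(-5*x^2 - 5*x + 4) + 5*x^2 - 7*x - 6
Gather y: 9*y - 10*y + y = 0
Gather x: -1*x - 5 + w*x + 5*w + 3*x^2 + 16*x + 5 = 5*w + 3*x^2 + x*(w + 15)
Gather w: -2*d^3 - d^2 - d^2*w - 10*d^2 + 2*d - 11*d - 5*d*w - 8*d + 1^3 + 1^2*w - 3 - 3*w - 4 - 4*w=-2*d^3 - 11*d^2 - 17*d + w*(-d^2 - 5*d - 6) - 6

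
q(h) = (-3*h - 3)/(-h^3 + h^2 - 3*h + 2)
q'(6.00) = -0.04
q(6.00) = 0.11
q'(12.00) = 0.00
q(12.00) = 0.02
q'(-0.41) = -1.50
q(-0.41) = -0.51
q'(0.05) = -4.29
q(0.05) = -1.70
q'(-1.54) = -0.10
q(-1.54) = 0.13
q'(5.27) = -0.06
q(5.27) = 0.14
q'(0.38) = -15.43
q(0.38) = -4.36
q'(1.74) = -1.82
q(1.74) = 1.51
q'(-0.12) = -2.80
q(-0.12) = -1.11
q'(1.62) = -2.31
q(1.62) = 1.75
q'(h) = (-3*h - 3)*(3*h^2 - 2*h + 3)/(-h^3 + h^2 - 3*h + 2)^2 - 3/(-h^3 + h^2 - 3*h + 2) = 3*(h^3 - h^2 + 3*h - (h + 1)*(3*h^2 - 2*h + 3) - 2)/(h^3 - h^2 + 3*h - 2)^2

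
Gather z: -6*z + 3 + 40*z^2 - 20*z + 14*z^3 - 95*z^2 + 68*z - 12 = 14*z^3 - 55*z^2 + 42*z - 9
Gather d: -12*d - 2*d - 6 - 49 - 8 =-14*d - 63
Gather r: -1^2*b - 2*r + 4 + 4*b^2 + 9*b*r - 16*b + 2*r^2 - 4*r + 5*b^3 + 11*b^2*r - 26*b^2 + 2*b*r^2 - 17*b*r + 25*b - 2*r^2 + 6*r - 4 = 5*b^3 - 22*b^2 + 2*b*r^2 + 8*b + r*(11*b^2 - 8*b)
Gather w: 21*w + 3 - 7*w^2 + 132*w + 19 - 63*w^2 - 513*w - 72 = -70*w^2 - 360*w - 50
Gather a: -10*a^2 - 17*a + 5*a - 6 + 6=-10*a^2 - 12*a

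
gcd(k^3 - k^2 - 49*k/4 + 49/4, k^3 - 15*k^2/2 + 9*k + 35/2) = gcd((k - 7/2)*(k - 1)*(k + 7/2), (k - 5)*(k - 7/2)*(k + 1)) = k - 7/2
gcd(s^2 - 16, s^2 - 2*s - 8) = s - 4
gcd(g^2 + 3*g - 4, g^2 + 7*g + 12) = g + 4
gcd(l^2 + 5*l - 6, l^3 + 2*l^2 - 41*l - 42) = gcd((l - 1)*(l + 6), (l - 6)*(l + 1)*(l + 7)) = 1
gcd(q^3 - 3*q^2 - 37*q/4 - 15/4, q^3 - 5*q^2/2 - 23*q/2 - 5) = q^2 - 9*q/2 - 5/2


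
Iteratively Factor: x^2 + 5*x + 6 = (x + 3)*(x + 2)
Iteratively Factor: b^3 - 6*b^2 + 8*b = (b)*(b^2 - 6*b + 8) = b*(b - 4)*(b - 2)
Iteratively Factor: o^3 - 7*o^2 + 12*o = (o - 3)*(o^2 - 4*o) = (o - 4)*(o - 3)*(o)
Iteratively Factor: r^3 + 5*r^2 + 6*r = (r + 2)*(r^2 + 3*r) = r*(r + 2)*(r + 3)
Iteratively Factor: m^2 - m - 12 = (m - 4)*(m + 3)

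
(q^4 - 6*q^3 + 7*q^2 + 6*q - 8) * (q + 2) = q^5 - 4*q^4 - 5*q^3 + 20*q^2 + 4*q - 16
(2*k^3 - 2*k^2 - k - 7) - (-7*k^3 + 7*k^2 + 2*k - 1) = 9*k^3 - 9*k^2 - 3*k - 6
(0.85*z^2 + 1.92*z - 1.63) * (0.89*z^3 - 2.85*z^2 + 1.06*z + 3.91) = 0.7565*z^5 - 0.7137*z^4 - 6.0217*z^3 + 10.0042*z^2 + 5.7794*z - 6.3733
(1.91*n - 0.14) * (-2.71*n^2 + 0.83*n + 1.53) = -5.1761*n^3 + 1.9647*n^2 + 2.8061*n - 0.2142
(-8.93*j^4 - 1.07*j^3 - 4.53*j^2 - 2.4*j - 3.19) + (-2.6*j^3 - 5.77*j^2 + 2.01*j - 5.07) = -8.93*j^4 - 3.67*j^3 - 10.3*j^2 - 0.39*j - 8.26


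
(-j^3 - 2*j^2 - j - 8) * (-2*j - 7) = 2*j^4 + 11*j^3 + 16*j^2 + 23*j + 56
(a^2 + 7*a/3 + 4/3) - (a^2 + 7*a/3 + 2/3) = 2/3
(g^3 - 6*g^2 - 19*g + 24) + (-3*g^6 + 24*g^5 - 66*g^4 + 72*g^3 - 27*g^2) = -3*g^6 + 24*g^5 - 66*g^4 + 73*g^3 - 33*g^2 - 19*g + 24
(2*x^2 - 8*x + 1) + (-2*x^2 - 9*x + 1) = 2 - 17*x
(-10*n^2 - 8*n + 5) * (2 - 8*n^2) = 80*n^4 + 64*n^3 - 60*n^2 - 16*n + 10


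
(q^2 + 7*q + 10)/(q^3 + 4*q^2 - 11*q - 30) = 1/(q - 3)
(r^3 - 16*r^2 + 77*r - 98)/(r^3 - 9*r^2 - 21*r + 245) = (r - 2)/(r + 5)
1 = 1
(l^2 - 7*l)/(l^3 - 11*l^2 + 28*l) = 1/(l - 4)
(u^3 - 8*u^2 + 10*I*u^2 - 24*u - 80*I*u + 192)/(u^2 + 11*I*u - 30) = (u^2 + 4*u*(-2 + I) - 32*I)/(u + 5*I)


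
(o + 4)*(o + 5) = o^2 + 9*o + 20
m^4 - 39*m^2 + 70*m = m*(m - 5)*(m - 2)*(m + 7)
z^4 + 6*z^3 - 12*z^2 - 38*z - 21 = (z - 3)*(z + 1)^2*(z + 7)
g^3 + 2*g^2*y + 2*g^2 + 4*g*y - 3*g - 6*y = (g - 1)*(g + 3)*(g + 2*y)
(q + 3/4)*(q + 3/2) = q^2 + 9*q/4 + 9/8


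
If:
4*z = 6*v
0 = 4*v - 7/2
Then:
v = 7/8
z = 21/16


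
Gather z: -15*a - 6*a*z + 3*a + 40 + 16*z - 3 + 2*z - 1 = -12*a + z*(18 - 6*a) + 36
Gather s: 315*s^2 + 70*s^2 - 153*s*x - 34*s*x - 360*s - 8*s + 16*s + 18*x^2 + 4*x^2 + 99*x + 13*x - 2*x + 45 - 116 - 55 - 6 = 385*s^2 + s*(-187*x - 352) + 22*x^2 + 110*x - 132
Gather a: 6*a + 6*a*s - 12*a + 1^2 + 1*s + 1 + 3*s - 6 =a*(6*s - 6) + 4*s - 4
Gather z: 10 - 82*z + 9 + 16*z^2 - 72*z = 16*z^2 - 154*z + 19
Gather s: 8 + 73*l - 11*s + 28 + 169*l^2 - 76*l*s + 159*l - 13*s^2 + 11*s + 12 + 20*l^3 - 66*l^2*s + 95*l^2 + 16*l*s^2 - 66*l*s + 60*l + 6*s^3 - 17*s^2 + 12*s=20*l^3 + 264*l^2 + 292*l + 6*s^3 + s^2*(16*l - 30) + s*(-66*l^2 - 142*l + 12) + 48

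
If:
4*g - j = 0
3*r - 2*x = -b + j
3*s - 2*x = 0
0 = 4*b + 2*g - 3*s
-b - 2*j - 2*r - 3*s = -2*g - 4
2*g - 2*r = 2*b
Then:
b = -4/17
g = 8/17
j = 32/17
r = 12/17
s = 0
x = 0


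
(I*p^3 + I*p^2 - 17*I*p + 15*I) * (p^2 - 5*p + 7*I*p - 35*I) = I*p^5 - 7*p^4 - 4*I*p^4 + 28*p^3 - 22*I*p^3 + 154*p^2 + 100*I*p^2 - 700*p - 75*I*p + 525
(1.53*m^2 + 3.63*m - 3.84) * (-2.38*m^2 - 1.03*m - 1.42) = -3.6414*m^4 - 10.2153*m^3 + 3.2277*m^2 - 1.1994*m + 5.4528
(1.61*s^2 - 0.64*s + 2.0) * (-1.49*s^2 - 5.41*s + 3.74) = -2.3989*s^4 - 7.7565*s^3 + 6.5038*s^2 - 13.2136*s + 7.48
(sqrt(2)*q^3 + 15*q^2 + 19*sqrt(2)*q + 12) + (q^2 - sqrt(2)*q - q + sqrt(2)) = sqrt(2)*q^3 + 16*q^2 - q + 18*sqrt(2)*q + sqrt(2) + 12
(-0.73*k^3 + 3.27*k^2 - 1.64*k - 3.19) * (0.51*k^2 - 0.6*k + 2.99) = -0.3723*k^5 + 2.1057*k^4 - 4.9811*k^3 + 9.1344*k^2 - 2.9896*k - 9.5381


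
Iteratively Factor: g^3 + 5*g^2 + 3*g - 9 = (g - 1)*(g^2 + 6*g + 9) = (g - 1)*(g + 3)*(g + 3)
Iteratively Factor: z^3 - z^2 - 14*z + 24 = (z - 2)*(z^2 + z - 12) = (z - 2)*(z + 4)*(z - 3)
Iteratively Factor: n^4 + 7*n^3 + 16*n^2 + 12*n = (n)*(n^3 + 7*n^2 + 16*n + 12) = n*(n + 2)*(n^2 + 5*n + 6) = n*(n + 2)^2*(n + 3)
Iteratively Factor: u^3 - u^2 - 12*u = (u - 4)*(u^2 + 3*u) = u*(u - 4)*(u + 3)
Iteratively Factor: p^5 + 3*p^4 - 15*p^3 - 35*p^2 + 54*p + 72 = (p - 2)*(p^4 + 5*p^3 - 5*p^2 - 45*p - 36) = (p - 3)*(p - 2)*(p^3 + 8*p^2 + 19*p + 12) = (p - 3)*(p - 2)*(p + 4)*(p^2 + 4*p + 3) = (p - 3)*(p - 2)*(p + 3)*(p + 4)*(p + 1)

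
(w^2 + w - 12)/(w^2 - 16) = (w - 3)/(w - 4)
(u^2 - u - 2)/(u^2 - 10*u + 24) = (u^2 - u - 2)/(u^2 - 10*u + 24)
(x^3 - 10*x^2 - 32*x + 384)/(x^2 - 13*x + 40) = (x^2 - 2*x - 48)/(x - 5)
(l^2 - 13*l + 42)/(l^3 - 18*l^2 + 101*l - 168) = (l - 6)/(l^2 - 11*l + 24)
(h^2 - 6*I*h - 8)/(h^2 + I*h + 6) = (h - 4*I)/(h + 3*I)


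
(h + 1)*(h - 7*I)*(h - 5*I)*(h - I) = h^4 + h^3 - 13*I*h^3 - 47*h^2 - 13*I*h^2 - 47*h + 35*I*h + 35*I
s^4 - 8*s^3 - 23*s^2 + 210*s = s*(s - 7)*(s - 6)*(s + 5)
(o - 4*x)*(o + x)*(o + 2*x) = o^3 - o^2*x - 10*o*x^2 - 8*x^3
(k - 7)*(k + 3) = k^2 - 4*k - 21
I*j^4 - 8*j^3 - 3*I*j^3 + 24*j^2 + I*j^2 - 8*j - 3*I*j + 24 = (j - 3)*(j + I)*(j + 8*I)*(I*j + 1)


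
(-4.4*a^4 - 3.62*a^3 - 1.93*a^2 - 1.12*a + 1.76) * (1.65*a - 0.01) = -7.26*a^5 - 5.929*a^4 - 3.1483*a^3 - 1.8287*a^2 + 2.9152*a - 0.0176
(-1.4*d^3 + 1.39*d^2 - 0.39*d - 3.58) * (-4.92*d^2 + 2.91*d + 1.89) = 6.888*d^5 - 10.9128*d^4 + 3.3177*d^3 + 19.1058*d^2 - 11.1549*d - 6.7662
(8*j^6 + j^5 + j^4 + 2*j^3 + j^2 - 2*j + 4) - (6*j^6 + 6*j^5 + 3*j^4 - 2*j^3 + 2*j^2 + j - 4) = 2*j^6 - 5*j^5 - 2*j^4 + 4*j^3 - j^2 - 3*j + 8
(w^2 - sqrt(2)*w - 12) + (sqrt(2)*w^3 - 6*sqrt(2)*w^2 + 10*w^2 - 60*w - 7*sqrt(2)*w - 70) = sqrt(2)*w^3 - 6*sqrt(2)*w^2 + 11*w^2 - 60*w - 8*sqrt(2)*w - 82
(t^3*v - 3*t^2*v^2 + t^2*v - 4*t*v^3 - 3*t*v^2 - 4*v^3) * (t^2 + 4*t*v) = t^5*v + t^4*v^2 + t^4*v - 16*t^3*v^3 + t^3*v^2 - 16*t^2*v^4 - 16*t^2*v^3 - 16*t*v^4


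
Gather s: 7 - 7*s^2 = 7 - 7*s^2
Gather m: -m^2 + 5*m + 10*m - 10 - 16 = -m^2 + 15*m - 26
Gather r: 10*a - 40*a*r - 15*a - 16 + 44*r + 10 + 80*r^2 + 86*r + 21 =-5*a + 80*r^2 + r*(130 - 40*a) + 15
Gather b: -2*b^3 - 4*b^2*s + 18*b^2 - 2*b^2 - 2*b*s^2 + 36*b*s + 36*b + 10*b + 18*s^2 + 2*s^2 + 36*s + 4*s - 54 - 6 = -2*b^3 + b^2*(16 - 4*s) + b*(-2*s^2 + 36*s + 46) + 20*s^2 + 40*s - 60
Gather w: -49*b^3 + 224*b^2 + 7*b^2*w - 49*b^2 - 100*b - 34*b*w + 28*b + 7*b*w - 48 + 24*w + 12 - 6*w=-49*b^3 + 175*b^2 - 72*b + w*(7*b^2 - 27*b + 18) - 36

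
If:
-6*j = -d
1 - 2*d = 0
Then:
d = 1/2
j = 1/12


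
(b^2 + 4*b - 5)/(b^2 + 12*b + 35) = (b - 1)/(b + 7)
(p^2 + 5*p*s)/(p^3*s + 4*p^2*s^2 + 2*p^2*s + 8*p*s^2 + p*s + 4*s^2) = p*(p + 5*s)/(s*(p^3 + 4*p^2*s + 2*p^2 + 8*p*s + p + 4*s))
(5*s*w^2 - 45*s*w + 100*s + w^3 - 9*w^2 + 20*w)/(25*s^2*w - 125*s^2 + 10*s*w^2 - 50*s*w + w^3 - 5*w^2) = (w - 4)/(5*s + w)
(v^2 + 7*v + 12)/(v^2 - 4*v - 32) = (v + 3)/(v - 8)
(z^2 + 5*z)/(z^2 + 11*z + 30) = z/(z + 6)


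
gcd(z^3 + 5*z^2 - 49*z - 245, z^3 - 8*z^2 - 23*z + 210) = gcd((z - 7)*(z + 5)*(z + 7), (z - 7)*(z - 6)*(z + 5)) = z^2 - 2*z - 35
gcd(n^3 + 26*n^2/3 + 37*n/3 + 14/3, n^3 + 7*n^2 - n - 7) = n^2 + 8*n + 7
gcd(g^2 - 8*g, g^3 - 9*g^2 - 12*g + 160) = g - 8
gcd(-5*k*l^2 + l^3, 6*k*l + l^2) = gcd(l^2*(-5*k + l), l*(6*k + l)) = l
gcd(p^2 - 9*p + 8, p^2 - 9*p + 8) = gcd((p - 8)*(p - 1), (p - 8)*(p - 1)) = p^2 - 9*p + 8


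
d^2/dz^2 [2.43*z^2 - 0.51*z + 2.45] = 4.86000000000000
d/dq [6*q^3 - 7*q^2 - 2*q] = 18*q^2 - 14*q - 2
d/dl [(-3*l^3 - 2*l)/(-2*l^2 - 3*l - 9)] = (6*l^4 + 18*l^3 + 77*l^2 + 18)/(4*l^4 + 12*l^3 + 45*l^2 + 54*l + 81)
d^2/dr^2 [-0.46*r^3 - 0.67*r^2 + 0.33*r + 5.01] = -2.76*r - 1.34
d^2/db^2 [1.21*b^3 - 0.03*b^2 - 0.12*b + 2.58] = 7.26*b - 0.06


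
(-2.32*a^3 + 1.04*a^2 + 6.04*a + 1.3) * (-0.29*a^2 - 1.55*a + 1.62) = 0.6728*a^5 + 3.2944*a^4 - 7.122*a^3 - 8.0542*a^2 + 7.7698*a + 2.106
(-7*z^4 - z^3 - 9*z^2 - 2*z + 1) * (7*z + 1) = -49*z^5 - 14*z^4 - 64*z^3 - 23*z^2 + 5*z + 1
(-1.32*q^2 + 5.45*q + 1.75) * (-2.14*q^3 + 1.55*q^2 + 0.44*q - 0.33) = 2.8248*q^5 - 13.709*q^4 + 4.1217*q^3 + 5.5461*q^2 - 1.0285*q - 0.5775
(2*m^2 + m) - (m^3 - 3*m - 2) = -m^3 + 2*m^2 + 4*m + 2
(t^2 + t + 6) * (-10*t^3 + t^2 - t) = -10*t^5 - 9*t^4 - 60*t^3 + 5*t^2 - 6*t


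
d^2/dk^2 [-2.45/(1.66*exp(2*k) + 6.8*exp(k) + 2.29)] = (-2.45*(3.32*exp(k) + 6.8)*(6.64*exp(k) + 13.6)*exp(k) + (16.268*exp(k) + 16.66)*(1.66*exp(2*k) + 6.8*exp(k) + 2.29))*exp(k)/(1.66*exp(2*k) + 6.8*exp(k) + 2.29)^3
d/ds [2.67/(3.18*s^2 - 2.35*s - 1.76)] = (6.2745 - 16.9812*s)/(-3.18*s^2 + 2.35*s + 1.76)^2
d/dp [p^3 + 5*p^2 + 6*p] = 3*p^2 + 10*p + 6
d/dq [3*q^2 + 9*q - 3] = 6*q + 9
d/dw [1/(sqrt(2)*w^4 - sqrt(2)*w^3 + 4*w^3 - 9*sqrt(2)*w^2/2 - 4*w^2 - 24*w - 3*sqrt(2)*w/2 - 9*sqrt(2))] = 2*(-8*sqrt(2)*w^3 - 24*w^2 + 6*sqrt(2)*w^2 + 16*w + 18*sqrt(2)*w + 3*sqrt(2) + 48)/(-2*sqrt(2)*w^4 - 8*w^3 + 2*sqrt(2)*w^3 + 8*w^2 + 9*sqrt(2)*w^2 + 3*sqrt(2)*w + 48*w + 18*sqrt(2))^2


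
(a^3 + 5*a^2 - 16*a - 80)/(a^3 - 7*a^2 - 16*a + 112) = (a + 5)/(a - 7)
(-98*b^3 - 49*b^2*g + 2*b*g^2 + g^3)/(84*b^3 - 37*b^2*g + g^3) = (-14*b^2 - 5*b*g + g^2)/(12*b^2 - 7*b*g + g^2)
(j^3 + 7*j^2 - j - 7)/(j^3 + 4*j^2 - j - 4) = (j + 7)/(j + 4)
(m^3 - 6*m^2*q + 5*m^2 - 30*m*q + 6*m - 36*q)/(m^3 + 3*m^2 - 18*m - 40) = (m^2 - 6*m*q + 3*m - 18*q)/(m^2 + m - 20)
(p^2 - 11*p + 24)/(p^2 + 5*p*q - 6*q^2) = (p^2 - 11*p + 24)/(p^2 + 5*p*q - 6*q^2)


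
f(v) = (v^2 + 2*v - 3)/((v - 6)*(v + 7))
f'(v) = (2*v + 2)/((v - 6)*(v + 7)) - (v^2 + 2*v - 3)/((v - 6)*(v + 7)^2) - (v^2 + 2*v - 3)/((v - 6)^2*(v + 7)) = (-v^2 - 78*v - 81)/(v^4 + 2*v^3 - 83*v^2 - 84*v + 1764)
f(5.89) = -30.66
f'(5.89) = -286.06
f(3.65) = -0.70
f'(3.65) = -0.61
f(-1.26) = 0.09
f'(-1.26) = 0.01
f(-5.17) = -0.65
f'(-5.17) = 0.71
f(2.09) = -0.16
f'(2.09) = -0.20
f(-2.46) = 0.05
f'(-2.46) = 0.07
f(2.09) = -0.16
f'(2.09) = -0.20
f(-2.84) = 0.02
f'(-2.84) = 0.10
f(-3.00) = 0.00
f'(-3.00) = 0.11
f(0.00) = 0.07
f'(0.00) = -0.05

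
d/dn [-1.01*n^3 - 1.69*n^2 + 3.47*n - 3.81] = -3.03*n^2 - 3.38*n + 3.47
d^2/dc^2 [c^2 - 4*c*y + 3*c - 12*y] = 2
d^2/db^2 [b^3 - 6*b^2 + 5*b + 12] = 6*b - 12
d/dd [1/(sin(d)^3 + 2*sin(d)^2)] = -(3*sin(d) + 4)*cos(d)/((sin(d) + 2)^2*sin(d)^3)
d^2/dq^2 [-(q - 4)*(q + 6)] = -2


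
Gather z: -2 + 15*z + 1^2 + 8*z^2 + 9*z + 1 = 8*z^2 + 24*z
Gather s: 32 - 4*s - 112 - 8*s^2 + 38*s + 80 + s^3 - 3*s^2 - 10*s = s^3 - 11*s^2 + 24*s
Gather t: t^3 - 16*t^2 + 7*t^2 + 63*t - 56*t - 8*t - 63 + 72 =t^3 - 9*t^2 - t + 9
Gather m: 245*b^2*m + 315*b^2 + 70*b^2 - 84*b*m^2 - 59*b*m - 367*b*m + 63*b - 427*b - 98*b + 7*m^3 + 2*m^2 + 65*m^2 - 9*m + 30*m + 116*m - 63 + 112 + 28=385*b^2 - 462*b + 7*m^3 + m^2*(67 - 84*b) + m*(245*b^2 - 426*b + 137) + 77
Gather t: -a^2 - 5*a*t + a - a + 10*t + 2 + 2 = -a^2 + t*(10 - 5*a) + 4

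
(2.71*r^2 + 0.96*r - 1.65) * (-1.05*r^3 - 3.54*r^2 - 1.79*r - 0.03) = -2.8455*r^5 - 10.6014*r^4 - 6.5168*r^3 + 4.0413*r^2 + 2.9247*r + 0.0495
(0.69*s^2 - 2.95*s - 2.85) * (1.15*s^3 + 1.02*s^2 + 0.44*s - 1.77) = 0.7935*s^5 - 2.6887*s^4 - 5.9829*s^3 - 5.4263*s^2 + 3.9675*s + 5.0445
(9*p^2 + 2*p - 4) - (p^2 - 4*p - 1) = 8*p^2 + 6*p - 3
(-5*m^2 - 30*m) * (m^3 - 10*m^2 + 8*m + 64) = -5*m^5 + 20*m^4 + 260*m^3 - 560*m^2 - 1920*m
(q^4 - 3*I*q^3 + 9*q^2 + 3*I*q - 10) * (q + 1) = q^5 + q^4 - 3*I*q^4 + 9*q^3 - 3*I*q^3 + 9*q^2 + 3*I*q^2 - 10*q + 3*I*q - 10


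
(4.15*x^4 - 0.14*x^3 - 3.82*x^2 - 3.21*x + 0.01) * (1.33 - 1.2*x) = -4.98*x^5 + 5.6875*x^4 + 4.3978*x^3 - 1.2286*x^2 - 4.2813*x + 0.0133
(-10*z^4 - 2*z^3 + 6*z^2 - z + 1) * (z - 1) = -10*z^5 + 8*z^4 + 8*z^3 - 7*z^2 + 2*z - 1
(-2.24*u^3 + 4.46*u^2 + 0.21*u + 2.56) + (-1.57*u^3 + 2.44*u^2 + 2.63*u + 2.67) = -3.81*u^3 + 6.9*u^2 + 2.84*u + 5.23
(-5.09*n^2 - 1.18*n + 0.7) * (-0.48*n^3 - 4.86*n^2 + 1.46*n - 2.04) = 2.4432*n^5 + 25.3038*n^4 - 2.0326*n^3 + 5.2588*n^2 + 3.4292*n - 1.428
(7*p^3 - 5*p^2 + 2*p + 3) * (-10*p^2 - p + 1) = -70*p^5 + 43*p^4 - 8*p^3 - 37*p^2 - p + 3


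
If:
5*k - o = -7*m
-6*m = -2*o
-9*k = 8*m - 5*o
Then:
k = 0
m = 0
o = 0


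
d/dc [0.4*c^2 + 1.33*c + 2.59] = 0.8*c + 1.33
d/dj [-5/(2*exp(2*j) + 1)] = 20*exp(2*j)/(2*exp(2*j) + 1)^2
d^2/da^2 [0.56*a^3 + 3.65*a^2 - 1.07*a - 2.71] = 3.36*a + 7.3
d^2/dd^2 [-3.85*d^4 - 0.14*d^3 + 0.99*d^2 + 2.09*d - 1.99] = -46.2*d^2 - 0.84*d + 1.98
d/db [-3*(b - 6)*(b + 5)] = 3 - 6*b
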